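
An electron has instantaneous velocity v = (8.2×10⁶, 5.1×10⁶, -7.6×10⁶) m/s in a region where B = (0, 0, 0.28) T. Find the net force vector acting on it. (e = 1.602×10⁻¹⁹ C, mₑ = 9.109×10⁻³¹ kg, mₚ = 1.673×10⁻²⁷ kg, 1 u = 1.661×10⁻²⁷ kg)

F ≈ (-2.29×10⁻¹³, 3.68×10⁻¹³, 0) N

v×B = (1.43×10⁶, -2.30×10⁶, 0) N/C.
F = q v×B = (−1.602×10⁻¹⁹ C)·(1.43×10⁶, -2.30×10⁶, 0) = (-2.29×10⁻¹³, 3.68×10⁻¹³, 0) N.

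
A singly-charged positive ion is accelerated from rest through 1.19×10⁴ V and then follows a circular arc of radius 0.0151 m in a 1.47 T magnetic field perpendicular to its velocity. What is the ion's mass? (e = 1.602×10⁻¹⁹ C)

m ≈ 3.32×10⁻²⁷ kg

Combine |q|V = ½mv² and r = mv/(|q|B): eliminate v to get m = qB²r²/(2V).
m = (1.602×10⁻¹⁹)(1.47)²(0.0151)²/(2·1.19×10⁴) ≈ 3.32×10⁻²⁷ kg.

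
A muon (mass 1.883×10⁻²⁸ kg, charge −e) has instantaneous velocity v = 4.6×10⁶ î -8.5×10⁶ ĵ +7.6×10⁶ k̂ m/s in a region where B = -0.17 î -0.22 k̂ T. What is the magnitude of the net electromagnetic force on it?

|F| ≈ 3.81×10⁻¹³ N

v×B = (1.87×10⁶, -2.80×10⁵, -1.44×10⁶) N/C.
F = q v×B = (−1.602×10⁻¹⁹ C)·(1.87×10⁶, -2.80×10⁵, -1.44×10⁶) = (-3.00×10⁻¹³, 4.49×10⁻¹⁴, 2.31×10⁻¹³) N.
|F| = 3.81×10⁻¹³ N.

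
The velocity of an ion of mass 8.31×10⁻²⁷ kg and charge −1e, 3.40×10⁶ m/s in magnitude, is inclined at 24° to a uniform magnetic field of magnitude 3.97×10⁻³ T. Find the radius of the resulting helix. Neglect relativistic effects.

v⊥ = v sinθ = 3.40×10⁶·sin24° ≈ 1.383×10⁶ m/s.
r = m v⊥/(|q|B) = (8.31×10⁻²⁷)(1.383×10⁶)/((1.602×10⁻¹⁹)(3.97×10⁻³)) ≈ 18.1 m.

r ≈ 18.1 m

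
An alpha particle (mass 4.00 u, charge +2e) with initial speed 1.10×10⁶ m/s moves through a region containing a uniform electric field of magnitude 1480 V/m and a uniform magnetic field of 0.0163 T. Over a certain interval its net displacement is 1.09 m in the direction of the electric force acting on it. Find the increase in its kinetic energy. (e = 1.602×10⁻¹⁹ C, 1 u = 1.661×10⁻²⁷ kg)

The magnetic force is always ⟂ v and does no work; only the electric force changes KE.
ΔKE = F_E · d = |q|E d = (3.204×10⁻¹⁹)(1480)(1.09) ≈ 5.17×10⁻¹⁶ J.

ΔKE ≈ 5.17×10⁻¹⁶ J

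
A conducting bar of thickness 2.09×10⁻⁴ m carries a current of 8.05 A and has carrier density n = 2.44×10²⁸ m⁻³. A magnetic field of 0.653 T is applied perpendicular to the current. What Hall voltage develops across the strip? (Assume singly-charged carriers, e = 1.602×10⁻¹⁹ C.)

V_H ≈ 6.43×10⁻⁶ V

V_H = IB/(n e t).
V_H = (8.05)(0.653)/((2.44×10²⁸)(1.602×10⁻¹⁹)(2.09×10⁻⁴)) ≈ 6.43×10⁻⁶ V.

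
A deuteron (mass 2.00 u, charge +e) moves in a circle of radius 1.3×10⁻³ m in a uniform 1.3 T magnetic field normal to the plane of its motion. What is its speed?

From |q|vB = mv²/r, v = |q|Br/m.
v = (1.602×10⁻¹⁹)(1.3)(1.3×10⁻³)/3.322×10⁻²⁷ ≈ 8.1×10⁴ m/s.

v ≈ 8.1×10⁴ m/s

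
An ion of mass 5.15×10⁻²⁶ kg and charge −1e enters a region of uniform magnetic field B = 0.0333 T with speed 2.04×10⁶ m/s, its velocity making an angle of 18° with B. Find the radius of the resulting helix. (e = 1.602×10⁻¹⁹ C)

r ≈ 6.09 m

v⊥ = v sinθ = 2.04×10⁶·sin18° ≈ 6.304×10⁵ m/s.
r = m v⊥/(|q|B) = (5.15×10⁻²⁶)(6.304×10⁵)/((1.602×10⁻¹⁹)(0.0333)) ≈ 6.09 m.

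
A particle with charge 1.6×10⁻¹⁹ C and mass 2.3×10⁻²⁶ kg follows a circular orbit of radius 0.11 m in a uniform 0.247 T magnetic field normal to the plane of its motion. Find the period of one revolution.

The cyclotron period depends only on m, q, B: T = 2πm/(|q|B).
T = 2π(2.3×10⁻²⁶)/((1.6×10⁻¹⁹)(0.247)) ≈ 3.66×10⁻⁶ s.

T ≈ 3.66×10⁻⁶ s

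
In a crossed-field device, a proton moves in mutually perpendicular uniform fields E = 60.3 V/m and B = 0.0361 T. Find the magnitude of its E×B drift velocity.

The steady drift has the magnetic force balancing the electric force, so v_d = E/B.
v_d = 60.3/0.0361 = 1670 m/s.

v_d ≈ 1670 m/s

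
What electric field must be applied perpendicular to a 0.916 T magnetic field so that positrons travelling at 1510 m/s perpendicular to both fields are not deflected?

For straight-line motion qE = qvB, so E = vB.
E = 1510 × 0.916 = 1380 V/m.

E = 1380 V/m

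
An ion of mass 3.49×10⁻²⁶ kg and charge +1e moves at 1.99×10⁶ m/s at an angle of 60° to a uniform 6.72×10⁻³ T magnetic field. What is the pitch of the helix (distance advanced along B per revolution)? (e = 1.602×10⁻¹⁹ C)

v∥ = v cosθ = 1.99×10⁶·cos60° ≈ 9.950×10⁵ m/s.
T = 2πm/(|q|B) = 2π(3.49×10⁻²⁶)/((1.602×10⁻¹⁹)(6.72×10⁻³)) ≈ 2.037×10⁻⁴ s.
pitch = v∥ T = (9.950×10⁵)(2.037×10⁻⁴) ≈ 203 m.

p ≈ 203 m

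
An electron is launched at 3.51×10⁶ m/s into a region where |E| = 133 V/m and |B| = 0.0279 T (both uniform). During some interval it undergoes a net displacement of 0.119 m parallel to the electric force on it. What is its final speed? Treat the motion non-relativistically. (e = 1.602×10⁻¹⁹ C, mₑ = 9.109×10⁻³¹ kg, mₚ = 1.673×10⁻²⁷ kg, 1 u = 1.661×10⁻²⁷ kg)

v_f ≈ 4.23×10⁶ m/s

B does no work; ΔKE = |q|E d.
½mv_f² = ½mv₀² + |q|Ed = ½(9.109×10⁻³¹)(3.51×10⁶)² + (1.602×10⁻¹⁹)(133)(0.119) ≈ 5.611×10⁻¹⁸ J + 2.535×10⁻¹⁸ J ≈ 8.147×10⁻¹⁸ J.
v_f = √(2·8.147×10⁻¹⁸/9.109×10⁻³¹) ≈ 4.23×10⁶ m/s.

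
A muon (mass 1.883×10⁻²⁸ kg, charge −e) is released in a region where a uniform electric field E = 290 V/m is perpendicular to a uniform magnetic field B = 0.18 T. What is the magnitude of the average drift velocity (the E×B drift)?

v_d ≈ 1600 m/s

In crossed fields the guiding centre drifts at v_d = |E×B|/B² = E/B, independent of charge and mass.
v_d = 290/0.18 = 1600 m/s.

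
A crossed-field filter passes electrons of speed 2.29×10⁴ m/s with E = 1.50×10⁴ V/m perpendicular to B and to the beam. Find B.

B = 0.655 T

Balance of forces in the selector: qE = qvB ⇒ B = E/v.
B = 1.50×10⁴/2.29×10⁴ = 0.655 T.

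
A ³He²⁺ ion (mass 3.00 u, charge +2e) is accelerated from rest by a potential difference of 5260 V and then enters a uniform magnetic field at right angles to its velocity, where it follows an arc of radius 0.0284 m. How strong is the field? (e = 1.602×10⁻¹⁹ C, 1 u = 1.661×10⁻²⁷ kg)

v = √(2|q|V/m) = √(2·3.204×10⁻¹⁹·5260/4.983×10⁻²⁷) ≈ 8.224×10⁵ m/s.
B = mv/(|q|r) = (4.983×10⁻²⁷)(8.224×10⁵)/((3.204×10⁻¹⁹)(0.0284)) ≈ 0.450 T.

B ≈ 0.450 T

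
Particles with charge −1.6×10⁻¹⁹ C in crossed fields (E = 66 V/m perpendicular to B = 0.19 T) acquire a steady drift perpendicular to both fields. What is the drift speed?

The E×B drift speed is v_d = E/B.
v_d = 66/0.19 = 350 m/s.

v_d ≈ 350 m/s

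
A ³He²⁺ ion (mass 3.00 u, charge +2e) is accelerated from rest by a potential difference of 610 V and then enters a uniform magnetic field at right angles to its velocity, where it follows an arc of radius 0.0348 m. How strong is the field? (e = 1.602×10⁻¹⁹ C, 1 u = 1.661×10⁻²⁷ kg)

B ≈ 0.125 T

v = √(2|q|V/m) = √(2·3.204×10⁻¹⁹·610/4.983×10⁻²⁷) ≈ 2.801×10⁵ m/s.
B = mv/(|q|r) = (4.983×10⁻²⁷)(2.801×10⁵)/((3.204×10⁻¹⁹)(0.0348)) ≈ 0.125 T.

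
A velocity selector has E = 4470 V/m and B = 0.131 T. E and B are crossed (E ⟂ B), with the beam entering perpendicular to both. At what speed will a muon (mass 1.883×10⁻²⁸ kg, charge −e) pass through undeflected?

v = 3.41×10⁴ m/s

For undeflected motion the electric and magnetic forces balance: qE = qvB.
v = E/B = 4470/0.131 = 3.41×10⁴ m/s.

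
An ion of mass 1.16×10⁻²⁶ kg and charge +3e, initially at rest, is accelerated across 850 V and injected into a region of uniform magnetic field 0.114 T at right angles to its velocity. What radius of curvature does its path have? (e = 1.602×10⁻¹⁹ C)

r ≈ 0.0562 m

Acceleration: |q|V = ½mv² ⇒ v = √(2|q|V/m) = √(2·4.806×10⁻¹⁹·850/1.16×10⁻²⁶) ≈ 2.654×10⁵ m/s.
In the field: r = mv/(|q|B) = (1.16×10⁻²⁶)(2.654×10⁵)/((4.806×10⁻¹⁹)(0.114)) ≈ 0.0562 m.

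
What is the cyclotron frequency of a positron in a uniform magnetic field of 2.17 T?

f ≈ 6.07×10¹⁰ Hz

f = |q|B/(2πm).
f = (1.602×10⁻¹⁹)(2.17)/(2π·9.109×10⁻³¹) ≈ 6.07×10¹⁰ Hz.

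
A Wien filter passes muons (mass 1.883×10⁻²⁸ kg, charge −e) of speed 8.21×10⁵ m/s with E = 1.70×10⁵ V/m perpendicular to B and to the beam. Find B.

Balance of forces in the selector: qE = qvB ⇒ B = E/v.
B = 1.70×10⁵/8.21×10⁵ = 0.207 T.

B = 0.207 T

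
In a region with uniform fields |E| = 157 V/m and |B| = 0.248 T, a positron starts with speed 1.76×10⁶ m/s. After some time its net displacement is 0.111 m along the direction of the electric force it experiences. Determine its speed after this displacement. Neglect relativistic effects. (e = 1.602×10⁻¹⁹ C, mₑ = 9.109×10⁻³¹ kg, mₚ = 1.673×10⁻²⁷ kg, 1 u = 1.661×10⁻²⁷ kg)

v_f ≈ 3.04×10⁶ m/s

B does no work; ΔKE = |q|E d.
½mv_f² = ½mv₀² + |q|Ed = ½(9.109×10⁻³¹)(1.76×10⁶)² + (1.602×10⁻¹⁹)(157)(0.111) ≈ 1.411×10⁻¹⁸ J + 2.792×10⁻¹⁸ J ≈ 4.203×10⁻¹⁸ J.
v_f = √(2·4.203×10⁻¹⁸/9.109×10⁻³¹) ≈ 3.04×10⁶ m/s.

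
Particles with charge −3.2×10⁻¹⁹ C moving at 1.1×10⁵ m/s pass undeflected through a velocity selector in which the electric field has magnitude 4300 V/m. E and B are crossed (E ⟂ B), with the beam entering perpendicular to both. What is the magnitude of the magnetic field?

Balance of forces in the selector: qE = qvB ⇒ B = E/v.
B = 4300/1.1×10⁵ = 0.039 T.

B = 0.039 T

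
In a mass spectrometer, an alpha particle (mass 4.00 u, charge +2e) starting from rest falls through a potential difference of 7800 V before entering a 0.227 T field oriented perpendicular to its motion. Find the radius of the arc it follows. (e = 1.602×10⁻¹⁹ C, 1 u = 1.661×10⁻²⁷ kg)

Acceleration: |q|V = ½mv² ⇒ v = √(2|q|V/m) = √(2·3.204×10⁻¹⁹·7800/6.644×10⁻²⁷) ≈ 8.673×10⁵ m/s.
In the field: r = mv/(|q|B) = (6.644×10⁻²⁷)(8.673×10⁵)/((3.204×10⁻¹⁹)(0.227)) ≈ 0.0792 m.

r ≈ 0.0792 m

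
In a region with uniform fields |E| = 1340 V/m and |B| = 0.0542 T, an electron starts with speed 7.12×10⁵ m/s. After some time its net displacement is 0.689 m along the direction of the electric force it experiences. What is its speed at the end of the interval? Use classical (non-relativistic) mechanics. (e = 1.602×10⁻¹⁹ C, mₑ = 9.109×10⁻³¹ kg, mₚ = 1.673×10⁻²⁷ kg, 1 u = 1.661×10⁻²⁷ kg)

B does no work; ΔKE = |q|E d.
½mv_f² = ½mv₀² + |q|Ed = ½(9.109×10⁻³¹)(7.12×10⁵)² + (1.602×10⁻¹⁹)(1340)(0.689) ≈ 2.309×10⁻¹⁹ J + 1.479×10⁻¹⁶ J ≈ 1.481×10⁻¹⁶ J.
v_f = √(2·1.481×10⁻¹⁶/9.109×10⁻³¹) ≈ 1.80×10⁷ m/s.

v_f ≈ 1.80×10⁷ m/s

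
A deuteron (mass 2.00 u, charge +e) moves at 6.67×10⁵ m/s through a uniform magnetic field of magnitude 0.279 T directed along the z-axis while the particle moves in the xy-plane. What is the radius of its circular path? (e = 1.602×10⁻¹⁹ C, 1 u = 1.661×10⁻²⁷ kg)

The magnetic force provides the centripetal force: |q|vB = mv²/r.
r = mv/(|q|B) = (3.322×10⁻²⁷)(6.67×10⁵)/((1.602×10⁻¹⁹)(0.279)) ≈ 0.0496 m.

r ≈ 0.0496 m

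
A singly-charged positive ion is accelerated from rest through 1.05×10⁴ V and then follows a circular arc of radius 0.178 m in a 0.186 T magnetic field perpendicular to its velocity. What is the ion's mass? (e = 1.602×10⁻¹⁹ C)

m ≈ 8.36×10⁻²⁷ kg

Combine |q|V = ½mv² and r = mv/(|q|B): eliminate v to get m = qB²r²/(2V).
m = (1.602×10⁻¹⁹)(0.186)²(0.178)²/(2·1.05×10⁴) ≈ 8.36×10⁻²⁷ kg.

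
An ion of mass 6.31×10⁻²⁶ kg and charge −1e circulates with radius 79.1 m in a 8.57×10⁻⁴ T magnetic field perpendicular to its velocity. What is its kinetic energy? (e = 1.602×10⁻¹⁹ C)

KE ≈ 9.35×10⁻¹⁶ J

v = |q|Br/m, then KE = ½mv² = (qBr)²/(2m).
v = (1.602×10⁻¹⁹)(8.57×10⁻⁴)(79.1)/6.31×10⁻²⁶ ≈ 1.721×10⁵ m/s.
KE = ½(6.31×10⁻²⁶)(1.721×10⁵)² ≈ 9.35×10⁻¹⁶ J.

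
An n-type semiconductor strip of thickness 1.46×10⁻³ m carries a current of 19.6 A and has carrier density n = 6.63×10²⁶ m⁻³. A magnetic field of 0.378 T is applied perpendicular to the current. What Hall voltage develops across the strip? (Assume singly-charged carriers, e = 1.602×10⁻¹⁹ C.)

V_H = IB/(n e t).
V_H = (19.6)(0.378)/((6.63×10²⁶)(1.602×10⁻¹⁹)(1.46×10⁻³)) ≈ 4.78×10⁻⁵ V.

V_H ≈ 4.78×10⁻⁵ V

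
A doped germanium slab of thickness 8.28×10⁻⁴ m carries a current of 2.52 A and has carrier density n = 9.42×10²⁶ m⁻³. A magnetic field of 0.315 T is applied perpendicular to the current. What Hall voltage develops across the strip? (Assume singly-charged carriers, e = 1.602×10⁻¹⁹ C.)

V_H ≈ 6.35×10⁻⁶ V

V_H = IB/(n e t).
V_H = (2.52)(0.315)/((9.42×10²⁶)(1.602×10⁻¹⁹)(8.28×10⁻⁴)) ≈ 6.35×10⁻⁶ V.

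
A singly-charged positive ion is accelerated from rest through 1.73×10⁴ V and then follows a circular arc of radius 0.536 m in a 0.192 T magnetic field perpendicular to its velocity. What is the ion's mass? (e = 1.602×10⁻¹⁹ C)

Combine |q|V = ½mv² and r = mv/(|q|B): eliminate v to get m = qB²r²/(2V).
m = (1.602×10⁻¹⁹)(0.192)²(0.536)²/(2·1.73×10⁴) ≈ 4.90×10⁻²⁶ kg.

m ≈ 4.90×10⁻²⁶ kg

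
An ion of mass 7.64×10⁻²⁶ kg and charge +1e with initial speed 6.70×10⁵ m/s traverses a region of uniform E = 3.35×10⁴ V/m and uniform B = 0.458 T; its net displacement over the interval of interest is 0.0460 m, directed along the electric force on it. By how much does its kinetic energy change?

The magnetic force is always ⟂ v and does no work; only the electric force changes KE.
ΔKE = F_E · d = |q|E d = (1.602×10⁻¹⁹)(3.35×10⁴)(0.0460) ≈ 2.47×10⁻¹⁶ J.

ΔKE ≈ 2.47×10⁻¹⁶ J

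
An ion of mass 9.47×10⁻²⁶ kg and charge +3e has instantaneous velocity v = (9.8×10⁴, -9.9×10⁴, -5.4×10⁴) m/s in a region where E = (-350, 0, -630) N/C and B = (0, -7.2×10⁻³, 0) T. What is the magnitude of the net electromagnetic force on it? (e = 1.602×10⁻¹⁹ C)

v×B = (-389, 0, -706) N/C.
E + v×B = (-739, 0, -1340) N/C.
F = q(E + v×B) = (4.806×10⁻¹⁹ C)·(-739, 0, -1340) = (-3.55×10⁻¹⁶, 0, -6.42×10⁻¹⁶) N.
|F| = 7.34×10⁻¹⁶ N.

|F| ≈ 7.34×10⁻¹⁶ N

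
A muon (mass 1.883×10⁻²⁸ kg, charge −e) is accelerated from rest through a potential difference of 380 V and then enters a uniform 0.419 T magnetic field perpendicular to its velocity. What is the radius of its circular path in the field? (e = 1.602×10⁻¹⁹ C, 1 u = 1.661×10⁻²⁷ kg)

r ≈ 2.26×10⁻³ m

Acceleration: |q|V = ½mv² ⇒ v = √(2|q|V/m) = √(2·1.602×10⁻¹⁹·380/1.883×10⁻²⁸) ≈ 8.041×10⁵ m/s.
In the field: r = mv/(|q|B) = (1.883×10⁻²⁸)(8.041×10⁵)/((1.602×10⁻¹⁹)(0.419)) ≈ 2.26×10⁻³ m.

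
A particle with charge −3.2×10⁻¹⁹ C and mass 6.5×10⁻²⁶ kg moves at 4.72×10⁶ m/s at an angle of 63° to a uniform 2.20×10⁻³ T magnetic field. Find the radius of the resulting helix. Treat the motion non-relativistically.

r ≈ 388 m

v⊥ = v sinθ = 4.72×10⁶·sin63° ≈ 4.206×10⁶ m/s.
r = m v⊥/(|q|B) = (6.5×10⁻²⁶)(4.206×10⁶)/((3.2×10⁻¹⁹)(2.20×10⁻³)) ≈ 388 m.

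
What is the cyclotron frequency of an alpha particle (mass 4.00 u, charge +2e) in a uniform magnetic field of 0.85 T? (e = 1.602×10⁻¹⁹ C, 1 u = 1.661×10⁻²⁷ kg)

f ≈ 6.5×10⁶ Hz

f = |q|B/(2πm).
f = (3.204×10⁻¹⁹)(0.85)/(2π·6.644×10⁻²⁷) ≈ 6.5×10⁶ Hz.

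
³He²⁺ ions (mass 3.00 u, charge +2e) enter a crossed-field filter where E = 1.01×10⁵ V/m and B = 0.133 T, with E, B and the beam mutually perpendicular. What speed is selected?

For undeflected motion the electric and magnetic forces balance: qE = qvB.
v = E/B = 1.01×10⁵/0.133 = 7.59×10⁵ m/s.

v = 7.59×10⁵ m/s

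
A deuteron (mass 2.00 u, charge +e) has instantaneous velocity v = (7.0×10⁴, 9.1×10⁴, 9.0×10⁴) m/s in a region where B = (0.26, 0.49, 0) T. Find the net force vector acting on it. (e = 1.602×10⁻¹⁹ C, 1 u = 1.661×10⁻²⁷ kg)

v×B = (-4.41×10⁴, 2.34×10⁴, 1.06×10⁴) N/C.
F = q v×B = (1.602×10⁻¹⁹ C)·(-4.41×10⁴, 2.34×10⁴, 1.06×10⁴) = (-7.06×10⁻¹⁵, 3.75×10⁻¹⁵, 1.70×10⁻¹⁵) N.

F ≈ (-7.06×10⁻¹⁵, 3.75×10⁻¹⁵, 1.70×10⁻¹⁵) N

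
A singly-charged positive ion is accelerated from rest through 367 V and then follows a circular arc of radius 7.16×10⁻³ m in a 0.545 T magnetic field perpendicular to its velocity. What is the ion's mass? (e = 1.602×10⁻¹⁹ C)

m ≈ 3.32×10⁻²⁷ kg

Combine |q|V = ½mv² and r = mv/(|q|B): eliminate v to get m = qB²r²/(2V).
m = (1.602×10⁻¹⁹)(0.545)²(7.16×10⁻³)²/(2·367) ≈ 3.32×10⁻²⁷ kg.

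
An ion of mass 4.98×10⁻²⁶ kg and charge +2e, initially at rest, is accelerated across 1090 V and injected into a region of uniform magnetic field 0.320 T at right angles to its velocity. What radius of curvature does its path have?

r ≈ 0.0575 m

Acceleration: |q|V = ½mv² ⇒ v = √(2|q|V/m) = √(2·3.204×10⁻¹⁹·1090/4.98×10⁻²⁶) ≈ 1.184×10⁵ m/s.
In the field: r = mv/(|q|B) = (4.98×10⁻²⁶)(1.184×10⁵)/((3.204×10⁻¹⁹)(0.320)) ≈ 0.0575 m.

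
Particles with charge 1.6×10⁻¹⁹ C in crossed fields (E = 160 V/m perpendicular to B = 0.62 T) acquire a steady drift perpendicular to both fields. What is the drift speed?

The E×B drift speed is v_d = E/B.
v_d = 160/0.62 = 260 m/s.

v_d ≈ 260 m/s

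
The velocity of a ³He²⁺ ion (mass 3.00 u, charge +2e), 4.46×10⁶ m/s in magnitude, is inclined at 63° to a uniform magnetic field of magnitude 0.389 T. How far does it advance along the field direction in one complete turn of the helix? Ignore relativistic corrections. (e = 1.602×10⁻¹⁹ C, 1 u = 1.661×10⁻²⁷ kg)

p ≈ 0.509 m

v∥ = v cosθ = 4.46×10⁶·cos63° ≈ 2.025×10⁶ m/s.
T = 2πm/(|q|B) = 2π(4.983×10⁻²⁷)/((3.204×10⁻¹⁹)(0.389)) ≈ 2.512×10⁻⁷ s.
pitch = v∥ T = (2.025×10⁶)(2.512×10⁻⁷) ≈ 0.509 m.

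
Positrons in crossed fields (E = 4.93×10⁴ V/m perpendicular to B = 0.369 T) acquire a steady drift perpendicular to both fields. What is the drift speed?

The E×B drift speed is v_d = E/B.
v_d = 4.93×10⁴/0.369 = 1.34×10⁵ m/s.

v_d ≈ 1.34×10⁵ m/s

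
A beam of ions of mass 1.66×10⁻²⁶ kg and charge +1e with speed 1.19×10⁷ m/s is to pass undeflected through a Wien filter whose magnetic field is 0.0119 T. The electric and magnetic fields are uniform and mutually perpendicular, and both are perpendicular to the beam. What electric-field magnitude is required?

For straight-line motion qE = qvB, so E = vB.
E = 1.19×10⁷ × 0.0119 = 1.42×10⁵ V/m.

E = 1.42×10⁵ V/m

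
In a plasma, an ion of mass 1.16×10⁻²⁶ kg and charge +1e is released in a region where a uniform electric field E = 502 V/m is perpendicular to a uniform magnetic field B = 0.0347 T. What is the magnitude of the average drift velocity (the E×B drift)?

v_d ≈ 1.45×10⁴ m/s

The E×B drift speed is v_d = E/B.
v_d = 502/0.0347 = 1.45×10⁴ m/s.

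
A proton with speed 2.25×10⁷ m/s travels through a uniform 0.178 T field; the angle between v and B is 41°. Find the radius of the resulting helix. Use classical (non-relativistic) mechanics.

v⊥ = v sinθ = 2.25×10⁷·sin41° ≈ 1.476×10⁷ m/s.
r = m v⊥/(|q|B) = (1.673×10⁻²⁷)(1.476×10⁷)/((1.602×10⁻¹⁹)(0.178)) ≈ 0.866 m.

r ≈ 0.866 m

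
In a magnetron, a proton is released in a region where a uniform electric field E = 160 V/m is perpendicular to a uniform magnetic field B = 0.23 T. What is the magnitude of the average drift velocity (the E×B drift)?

v_d ≈ 700 m/s

In crossed fields the guiding centre drifts at v_d = |E×B|/B² = E/B, independent of charge and mass.
v_d = 160/0.23 = 700 m/s.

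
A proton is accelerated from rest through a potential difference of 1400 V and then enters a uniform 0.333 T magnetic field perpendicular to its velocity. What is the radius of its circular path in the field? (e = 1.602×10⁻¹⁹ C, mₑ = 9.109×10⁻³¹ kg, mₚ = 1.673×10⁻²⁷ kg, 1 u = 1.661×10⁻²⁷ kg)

Acceleration: |q|V = ½mv² ⇒ v = √(2|q|V/m) = √(2·1.602×10⁻¹⁹·1400/1.673×10⁻²⁷) ≈ 5.178×10⁵ m/s.
In the field: r = mv/(|q|B) = (1.673×10⁻²⁷)(5.178×10⁵)/((1.602×10⁻¹⁹)(0.333)) ≈ 0.0162 m.

r ≈ 0.0162 m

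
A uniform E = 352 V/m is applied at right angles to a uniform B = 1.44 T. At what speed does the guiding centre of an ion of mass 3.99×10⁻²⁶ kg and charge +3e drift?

In crossed fields the guiding centre drifts at v_d = |E×B|/B² = E/B, independent of charge and mass.
v_d = 352/1.44 = 244 m/s.

v_d ≈ 244 m/s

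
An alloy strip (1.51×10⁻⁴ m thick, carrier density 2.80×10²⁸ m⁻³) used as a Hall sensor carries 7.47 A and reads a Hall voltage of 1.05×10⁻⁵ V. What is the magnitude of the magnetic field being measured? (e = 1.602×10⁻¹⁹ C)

B ≈ 0.952 T

From V_H = IB/(n e t), B = V_H n e t / I.
B = (1.05×10⁻⁵)(2.80×10²⁸)(1.602×10⁻¹⁹)(1.51×10⁻⁴)/7.47 ≈ 0.952 T.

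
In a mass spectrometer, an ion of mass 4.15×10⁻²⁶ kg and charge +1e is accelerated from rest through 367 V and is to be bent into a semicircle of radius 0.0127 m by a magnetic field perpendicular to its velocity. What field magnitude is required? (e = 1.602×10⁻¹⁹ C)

v = √(2|q|V/m) = √(2·1.602×10⁻¹⁹·367/4.15×10⁻²⁶) ≈ 5.323×10⁴ m/s.
B = mv/(|q|r) = (4.15×10⁻²⁶)(5.323×10⁴)/((1.602×10⁻¹⁹)(0.0127)) ≈ 1.09 T.

B ≈ 1.09 T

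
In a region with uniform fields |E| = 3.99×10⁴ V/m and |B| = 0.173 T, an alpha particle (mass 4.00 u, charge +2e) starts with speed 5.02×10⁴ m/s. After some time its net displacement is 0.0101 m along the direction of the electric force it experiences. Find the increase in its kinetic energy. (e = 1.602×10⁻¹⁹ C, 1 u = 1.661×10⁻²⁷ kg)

ΔKE ≈ 1.29×10⁻¹⁶ J

The magnetic force is always ⟂ v and does no work; only the electric force changes KE.
ΔKE = F_E · d = |q|E d = (3.204×10⁻¹⁹)(3.99×10⁴)(0.0101) ≈ 1.29×10⁻¹⁶ J.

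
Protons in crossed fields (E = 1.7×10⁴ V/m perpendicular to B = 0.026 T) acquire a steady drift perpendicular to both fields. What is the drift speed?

v_d ≈ 6.5×10⁵ m/s

In crossed fields the guiding centre drifts at v_d = |E×B|/B² = E/B, independent of charge and mass.
v_d = 1.7×10⁴/0.026 = 6.5×10⁵ m/s.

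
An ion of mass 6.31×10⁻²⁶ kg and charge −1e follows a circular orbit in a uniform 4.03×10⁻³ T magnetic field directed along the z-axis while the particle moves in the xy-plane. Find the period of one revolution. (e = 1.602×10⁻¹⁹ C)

The cyclotron period depends only on m, q, B: T = 2πm/(|q|B).
T = 2π(6.31×10⁻²⁶)/((1.602×10⁻¹⁹)(4.03×10⁻³)) ≈ 6.14×10⁻⁴ s.

T ≈ 6.14×10⁻⁴ s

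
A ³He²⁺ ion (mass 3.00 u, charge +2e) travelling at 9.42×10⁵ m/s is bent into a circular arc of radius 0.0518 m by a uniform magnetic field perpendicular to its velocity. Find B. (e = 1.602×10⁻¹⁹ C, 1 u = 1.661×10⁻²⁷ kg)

From |q|vB = mv²/r, B = mv/(|q|r).
B = (4.983×10⁻²⁷)(9.42×10⁵)/((3.204×10⁻¹⁹)(0.0518)) ≈ 0.283 T.

B ≈ 0.283 T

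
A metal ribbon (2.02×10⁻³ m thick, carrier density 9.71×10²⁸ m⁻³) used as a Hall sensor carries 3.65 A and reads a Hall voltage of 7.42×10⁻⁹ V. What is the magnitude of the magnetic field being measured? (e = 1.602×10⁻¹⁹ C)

From V_H = IB/(n e t), B = V_H n e t / I.
B = (7.42×10⁻⁹)(9.71×10²⁸)(1.602×10⁻¹⁹)(2.02×10⁻³)/3.65 ≈ 0.0639 T.

B ≈ 0.0639 T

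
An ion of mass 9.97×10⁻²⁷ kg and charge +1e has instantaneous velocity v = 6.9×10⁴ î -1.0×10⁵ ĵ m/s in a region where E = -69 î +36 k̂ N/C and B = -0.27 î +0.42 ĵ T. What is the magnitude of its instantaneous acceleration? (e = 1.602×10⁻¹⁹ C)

v×B = (0, 0, 1980) N/C.
E + v×B = (-69.0, 0, 2020) N/C.
F = q(E + v×B) = (1.602×10⁻¹⁹ C)·(-69.0, 0, 2020) = (-1.11×10⁻¹⁷, 0, 3.23×10⁻¹⁶) N.
|a| = |F|/m = 3.232×10⁻¹⁶/9.97×10⁻²⁷ ≈ 3.24×10¹⁰ m/s².

|a| ≈ 3.24×10¹⁰ m/s²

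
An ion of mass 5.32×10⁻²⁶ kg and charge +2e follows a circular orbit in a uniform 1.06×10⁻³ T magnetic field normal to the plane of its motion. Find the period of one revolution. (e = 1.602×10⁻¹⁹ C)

The cyclotron period depends only on m, q, B: T = 2πm/(|q|B).
T = 2π(5.32×10⁻²⁶)/((3.204×10⁻¹⁹)(1.06×10⁻³)) ≈ 9.84×10⁻⁴ s.

T ≈ 9.84×10⁻⁴ s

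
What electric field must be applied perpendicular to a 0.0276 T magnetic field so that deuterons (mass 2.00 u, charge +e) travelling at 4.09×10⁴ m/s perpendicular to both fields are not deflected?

For straight-line motion qE = qvB, so E = vB.
E = 4.09×10⁴ × 0.0276 = 1130 V/m.

E = 1130 V/m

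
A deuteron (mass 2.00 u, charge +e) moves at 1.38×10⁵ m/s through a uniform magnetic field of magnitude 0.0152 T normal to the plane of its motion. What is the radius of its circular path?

r ≈ 0.188 m

The magnetic force provides the centripetal force: |q|vB = mv²/r.
r = mv/(|q|B) = (3.322×10⁻²⁷)(1.38×10⁵)/((1.602×10⁻¹⁹)(0.0152)) ≈ 0.188 m.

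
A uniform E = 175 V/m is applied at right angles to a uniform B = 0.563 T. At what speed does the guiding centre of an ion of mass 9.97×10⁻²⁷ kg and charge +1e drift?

The steady drift has the magnetic force balancing the electric force, so v_d = E/B.
v_d = 175/0.563 = 311 m/s.

v_d ≈ 311 m/s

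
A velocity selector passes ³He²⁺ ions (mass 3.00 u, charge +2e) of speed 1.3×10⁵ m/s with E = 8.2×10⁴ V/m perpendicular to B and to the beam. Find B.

Balance of forces in the selector: qE = qvB ⇒ B = E/v.
B = 8.2×10⁴/1.3×10⁵ = 0.63 T.

B = 0.63 T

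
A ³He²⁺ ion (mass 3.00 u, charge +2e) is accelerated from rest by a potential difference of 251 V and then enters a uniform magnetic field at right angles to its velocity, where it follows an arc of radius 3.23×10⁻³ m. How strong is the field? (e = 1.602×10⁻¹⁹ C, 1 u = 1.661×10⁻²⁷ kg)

v = √(2|q|V/m) = √(2·3.204×10⁻¹⁹·251/4.983×10⁻²⁷) ≈ 1.797×10⁵ m/s.
B = mv/(|q|r) = (4.983×10⁻²⁷)(1.797×10⁵)/((3.204×10⁻¹⁹)(3.23×10⁻³)) ≈ 0.865 T.

B ≈ 0.865 T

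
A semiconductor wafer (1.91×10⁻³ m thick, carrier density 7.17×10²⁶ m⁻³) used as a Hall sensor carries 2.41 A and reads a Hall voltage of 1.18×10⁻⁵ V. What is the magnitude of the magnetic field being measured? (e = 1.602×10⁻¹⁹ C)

B ≈ 1.07 T

From V_H = IB/(n e t), B = V_H n e t / I.
B = (1.18×10⁻⁵)(7.17×10²⁶)(1.602×10⁻¹⁹)(1.91×10⁻³)/2.41 ≈ 1.07 T.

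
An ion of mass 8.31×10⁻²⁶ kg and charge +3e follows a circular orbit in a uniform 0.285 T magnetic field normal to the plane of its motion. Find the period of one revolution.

T ≈ 3.81×10⁻⁶ s

The cyclotron period depends only on m, q, B: T = 2πm/(|q|B).
T = 2π(8.31×10⁻²⁶)/((4.806×10⁻¹⁹)(0.285)) ≈ 3.81×10⁻⁶ s.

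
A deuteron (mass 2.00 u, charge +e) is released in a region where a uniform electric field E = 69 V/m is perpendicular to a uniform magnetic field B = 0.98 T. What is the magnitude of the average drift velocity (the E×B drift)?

The steady drift has the magnetic force balancing the electric force, so v_d = E/B.
v_d = 69/0.98 = 70 m/s.

v_d ≈ 70 m/s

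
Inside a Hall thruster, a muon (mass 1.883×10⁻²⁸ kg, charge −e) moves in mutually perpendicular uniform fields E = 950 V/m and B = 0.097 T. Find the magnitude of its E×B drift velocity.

v_d ≈ 9800 m/s

The steady drift has the magnetic force balancing the electric force, so v_d = E/B.
v_d = 950/0.097 = 9800 m/s.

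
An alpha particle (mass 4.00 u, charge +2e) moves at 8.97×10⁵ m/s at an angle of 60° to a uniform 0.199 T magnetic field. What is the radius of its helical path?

r ≈ 0.0809 m

v⊥ = v sinθ = 8.97×10⁵·sin60° ≈ 7.768×10⁵ m/s.
r = m v⊥/(|q|B) = (6.644×10⁻²⁷)(7.768×10⁵)/((3.204×10⁻¹⁹)(0.199)) ≈ 0.0809 m.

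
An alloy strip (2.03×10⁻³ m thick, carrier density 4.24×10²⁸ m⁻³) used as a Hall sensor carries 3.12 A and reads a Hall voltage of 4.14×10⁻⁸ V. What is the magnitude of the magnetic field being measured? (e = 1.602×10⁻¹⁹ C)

From V_H = IB/(n e t), B = V_H n e t / I.
B = (4.14×10⁻⁸)(4.24×10²⁸)(1.602×10⁻¹⁹)(2.03×10⁻³)/3.12 ≈ 0.183 T.

B ≈ 0.183 T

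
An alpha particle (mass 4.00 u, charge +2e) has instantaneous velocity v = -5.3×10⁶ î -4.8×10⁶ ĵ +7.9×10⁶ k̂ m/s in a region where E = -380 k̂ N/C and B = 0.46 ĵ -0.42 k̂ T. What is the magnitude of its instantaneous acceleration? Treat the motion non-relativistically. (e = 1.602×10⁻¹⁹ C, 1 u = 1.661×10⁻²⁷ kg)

v×B = (-1.62×10⁶, -2.23×10⁶, -2.44×10⁶) N/C.
E + v×B = (-1.62×10⁶, -2.23×10⁶, -2.44×10⁶) N/C.
F = q(E + v×B) = (3.204×10⁻¹⁹ C)·(-1.62×10⁶, -2.23×10⁶, -2.44×10⁶) = (-5.18×10⁻¹³, -7.13×10⁻¹³, -7.81×10⁻¹³) N.
|a| = |F|/m = 1.178×10⁻¹²/6.644×10⁻²⁷ ≈ 1.77×10¹⁴ m/s².

|a| ≈ 1.77×10¹⁴ m/s²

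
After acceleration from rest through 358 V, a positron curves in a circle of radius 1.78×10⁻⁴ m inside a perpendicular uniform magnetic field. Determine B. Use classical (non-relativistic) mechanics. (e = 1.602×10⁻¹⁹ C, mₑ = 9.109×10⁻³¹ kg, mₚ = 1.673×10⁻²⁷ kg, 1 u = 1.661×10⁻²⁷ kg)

v = √(2|q|V/m) = √(2·1.602×10⁻¹⁹·358/9.109×10⁻³¹) ≈ 1.122×10⁷ m/s.
B = mv/(|q|r) = (9.109×10⁻³¹)(1.122×10⁷)/((1.602×10⁻¹⁹)(1.78×10⁻⁴)) ≈ 0.358 T.

B ≈ 0.358 T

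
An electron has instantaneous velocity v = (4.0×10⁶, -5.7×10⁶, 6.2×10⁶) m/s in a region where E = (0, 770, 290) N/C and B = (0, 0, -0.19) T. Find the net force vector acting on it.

F ≈ (-1.73×10⁻¹³, -1.22×10⁻¹³, -4.65×10⁻¹⁷) N

v×B = (1.08×10⁶, 7.60×10⁵, 0) N/C.
E + v×B = (1.08×10⁶, 7.61×10⁵, 290) N/C.
F = q(E + v×B) = (−1.602×10⁻¹⁹ C)·(1.08×10⁶, 7.61×10⁵, 290) = (-1.73×10⁻¹³, -1.22×10⁻¹³, -4.65×10⁻¹⁷) N.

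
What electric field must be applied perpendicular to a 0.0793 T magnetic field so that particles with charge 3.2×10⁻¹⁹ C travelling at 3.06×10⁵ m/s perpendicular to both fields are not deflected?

E = 2.43×10⁴ V/m

For straight-line motion qE = qvB, so E = vB.
E = 3.06×10⁵ × 0.0793 = 2.43×10⁴ V/m.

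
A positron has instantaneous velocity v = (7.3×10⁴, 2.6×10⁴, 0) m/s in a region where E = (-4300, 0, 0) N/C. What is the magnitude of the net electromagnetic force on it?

Only an electric field acts, so F = qE = (1.602×10⁻¹⁹ C)·(-4300, 0, 0) = (-6.89×10⁻¹⁶, 0, 0) N.
|F| = 6.89×10⁻¹⁶ N.

|F| ≈ 6.89×10⁻¹⁶ N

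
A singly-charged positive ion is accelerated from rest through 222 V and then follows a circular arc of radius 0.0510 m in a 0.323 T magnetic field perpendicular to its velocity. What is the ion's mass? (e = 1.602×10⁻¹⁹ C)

m ≈ 9.79×10⁻²⁶ kg

Combine |q|V = ½mv² and r = mv/(|q|B): eliminate v to get m = qB²r²/(2V).
m = (1.602×10⁻¹⁹)(0.323)²(0.0510)²/(2·222) ≈ 9.79×10⁻²⁶ kg.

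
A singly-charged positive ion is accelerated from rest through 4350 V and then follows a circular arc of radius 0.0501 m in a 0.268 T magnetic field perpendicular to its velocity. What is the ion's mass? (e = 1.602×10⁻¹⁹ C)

Combine |q|V = ½mv² and r = mv/(|q|B): eliminate v to get m = qB²r²/(2V).
m = (1.602×10⁻¹⁹)(0.268)²(0.0501)²/(2·4350) ≈ 3.32×10⁻²⁷ kg.

m ≈ 3.32×10⁻²⁷ kg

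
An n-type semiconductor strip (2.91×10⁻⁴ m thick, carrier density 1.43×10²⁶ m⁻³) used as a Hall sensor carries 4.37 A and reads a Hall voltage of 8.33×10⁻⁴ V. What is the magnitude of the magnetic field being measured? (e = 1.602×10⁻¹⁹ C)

From V_H = IB/(n e t), B = V_H n e t / I.
B = (8.33×10⁻⁴)(1.43×10²⁶)(1.602×10⁻¹⁹)(2.91×10⁻⁴)/4.37 ≈ 1.27 T.

B ≈ 1.27 T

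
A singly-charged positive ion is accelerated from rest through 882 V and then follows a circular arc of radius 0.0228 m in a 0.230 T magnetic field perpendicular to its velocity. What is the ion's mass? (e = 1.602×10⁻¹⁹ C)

m ≈ 2.50×10⁻²⁷ kg

Combine |q|V = ½mv² and r = mv/(|q|B): eliminate v to get m = qB²r²/(2V).
m = (1.602×10⁻¹⁹)(0.230)²(0.0228)²/(2·882) ≈ 2.50×10⁻²⁷ kg.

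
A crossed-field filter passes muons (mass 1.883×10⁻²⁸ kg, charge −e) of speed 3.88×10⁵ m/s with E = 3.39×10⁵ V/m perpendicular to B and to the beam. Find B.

Balance of forces in the selector: qE = qvB ⇒ B = E/v.
B = 3.39×10⁵/3.88×10⁵ = 0.874 T.

B = 0.874 T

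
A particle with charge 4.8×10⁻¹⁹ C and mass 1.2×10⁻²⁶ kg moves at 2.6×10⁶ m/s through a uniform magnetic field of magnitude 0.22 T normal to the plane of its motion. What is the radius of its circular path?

r ≈ 0.30 m

The magnetic force provides the centripetal force: |q|vB = mv²/r.
r = mv/(|q|B) = (1.2×10⁻²⁶)(2.6×10⁶)/((4.8×10⁻¹⁹)(0.22)) ≈ 0.30 m.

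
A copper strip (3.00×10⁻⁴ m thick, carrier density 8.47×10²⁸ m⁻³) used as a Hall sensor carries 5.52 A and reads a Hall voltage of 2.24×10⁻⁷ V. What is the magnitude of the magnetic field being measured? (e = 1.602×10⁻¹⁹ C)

B ≈ 0.165 T

From V_H = IB/(n e t), B = V_H n e t / I.
B = (2.24×10⁻⁷)(8.47×10²⁸)(1.602×10⁻¹⁹)(3.00×10⁻⁴)/5.52 ≈ 0.165 T.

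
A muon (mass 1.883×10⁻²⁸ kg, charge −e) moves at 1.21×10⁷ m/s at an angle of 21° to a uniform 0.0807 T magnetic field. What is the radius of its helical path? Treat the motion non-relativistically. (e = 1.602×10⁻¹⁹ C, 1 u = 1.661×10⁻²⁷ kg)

v⊥ = v sinθ = 1.21×10⁷·sin21° ≈ 4.336×10⁶ m/s.
r = m v⊥/(|q|B) = (1.883×10⁻²⁸)(4.336×10⁶)/((1.602×10⁻¹⁹)(0.0807)) ≈ 0.0632 m.

r ≈ 0.0632 m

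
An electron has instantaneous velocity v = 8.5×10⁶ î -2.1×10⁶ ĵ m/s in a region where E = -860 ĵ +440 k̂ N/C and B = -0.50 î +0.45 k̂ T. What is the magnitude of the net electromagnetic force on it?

v×B = (-9.45×10⁵, -3.82×10⁶, -1.05×10⁶) N/C.
E + v×B = (-9.45×10⁵, -3.83×10⁶, -1.05×10⁶) N/C.
F = q(E + v×B) = (−1.602×10⁻¹⁹ C)·(-9.45×10⁵, -3.83×10⁶, -1.05×10⁶) = (1.51×10⁻¹³, 6.13×10⁻¹³, 1.68×10⁻¹³) N.
|F| = 6.53×10⁻¹³ N.

|F| ≈ 6.53×10⁻¹³ N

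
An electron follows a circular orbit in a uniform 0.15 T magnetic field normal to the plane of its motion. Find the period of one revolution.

T ≈ 2.4×10⁻¹⁰ s

The cyclotron period depends only on m, q, B: T = 2πm/(|q|B).
T = 2π(9.109×10⁻³¹)/((1.602×10⁻¹⁹)(0.15)) ≈ 2.4×10⁻¹⁰ s.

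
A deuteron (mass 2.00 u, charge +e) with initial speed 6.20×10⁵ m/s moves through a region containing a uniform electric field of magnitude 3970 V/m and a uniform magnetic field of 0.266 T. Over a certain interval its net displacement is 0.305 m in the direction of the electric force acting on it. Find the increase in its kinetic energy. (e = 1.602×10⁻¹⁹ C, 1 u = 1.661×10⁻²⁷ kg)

The magnetic force is always ⟂ v and does no work; only the electric force changes KE.
ΔKE = F_E · d = |q|E d = (1.602×10⁻¹⁹)(3970)(0.305) ≈ 1.94×10⁻¹⁶ J.

ΔKE ≈ 1.94×10⁻¹⁶ J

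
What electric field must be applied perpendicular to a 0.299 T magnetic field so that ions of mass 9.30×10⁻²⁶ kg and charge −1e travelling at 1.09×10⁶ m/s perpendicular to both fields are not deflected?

E = 3.26×10⁵ V/m

For straight-line motion qE = qvB, so E = vB.
E = 1.09×10⁶ × 0.299 = 3.26×10⁵ V/m.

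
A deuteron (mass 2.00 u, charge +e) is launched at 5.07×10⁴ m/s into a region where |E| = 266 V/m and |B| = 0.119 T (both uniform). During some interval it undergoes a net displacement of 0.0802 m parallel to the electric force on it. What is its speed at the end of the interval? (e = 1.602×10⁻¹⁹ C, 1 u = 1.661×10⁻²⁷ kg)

v_f ≈ 6.80×10⁴ m/s

B does no work; ΔKE = |q|E d.
½mv_f² = ½mv₀² + |q|Ed = ½(3.322×10⁻²⁷)(5.07×10⁴)² + (1.602×10⁻¹⁹)(266)(0.0802) ≈ 4.270×10⁻¹⁸ J + 3.418×10⁻¹⁸ J ≈ 7.687×10⁻¹⁸ J.
v_f = √(2·7.687×10⁻¹⁸/3.322×10⁻²⁷) ≈ 6.80×10⁴ m/s.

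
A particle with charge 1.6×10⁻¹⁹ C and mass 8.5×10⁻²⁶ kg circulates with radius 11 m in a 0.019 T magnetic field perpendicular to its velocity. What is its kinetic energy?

v = |q|Br/m, then KE = ½mv² = (qBr)²/(2m).
v = (1.6×10⁻¹⁹)(0.019)(11)/8.5×10⁻²⁶ ≈ 3.934×10⁵ m/s.
KE = ½(8.5×10⁻²⁶)(3.934×10⁵)² ≈ 6.6×10⁻¹⁵ J.

KE ≈ 6.6×10⁻¹⁵ J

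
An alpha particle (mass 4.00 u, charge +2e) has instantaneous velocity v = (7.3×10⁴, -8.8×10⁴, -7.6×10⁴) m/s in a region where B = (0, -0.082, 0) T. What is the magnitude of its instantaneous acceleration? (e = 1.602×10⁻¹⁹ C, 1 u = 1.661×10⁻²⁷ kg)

|a| ≈ 4.17×10¹¹ m/s²

v×B = (-6230, 0, -5990) N/C.
F = q v×B = (3.204×10⁻¹⁹ C)·(-6230, 0, -5990) = (-2.00×10⁻¹⁵, 0, -1.92×10⁻¹⁵) N.
|a| = |F|/m = 2.769×10⁻¹⁵/6.644×10⁻²⁷ ≈ 4.17×10¹¹ m/s².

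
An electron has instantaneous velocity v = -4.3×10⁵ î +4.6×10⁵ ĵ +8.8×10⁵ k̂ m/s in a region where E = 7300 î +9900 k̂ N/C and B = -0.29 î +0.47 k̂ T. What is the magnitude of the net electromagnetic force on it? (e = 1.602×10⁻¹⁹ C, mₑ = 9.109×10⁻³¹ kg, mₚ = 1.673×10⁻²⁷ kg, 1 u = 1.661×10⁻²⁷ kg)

|F| ≈ 4.34×10⁻¹⁴ N

v×B = (2.16×10⁵, -5.31×10⁴, 1.33×10⁵) N/C.
E + v×B = (2.24×10⁵, -5.31×10⁴, 1.43×10⁵) N/C.
F = q(E + v×B) = (−1.602×10⁻¹⁹ C)·(2.24×10⁵, -5.31×10⁴, 1.43×10⁵) = (-3.58×10⁻¹⁴, 8.51×10⁻¹⁵, -2.30×10⁻¹⁴) N.
|F| = 4.34×10⁻¹⁴ N.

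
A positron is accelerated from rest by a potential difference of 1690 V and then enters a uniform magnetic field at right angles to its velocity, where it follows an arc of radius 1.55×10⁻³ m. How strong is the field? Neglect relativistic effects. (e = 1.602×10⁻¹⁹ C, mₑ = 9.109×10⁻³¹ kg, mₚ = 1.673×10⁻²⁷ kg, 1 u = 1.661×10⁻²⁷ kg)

B ≈ 0.0894 T

v = √(2|q|V/m) = √(2·1.602×10⁻¹⁹·1690/9.109×10⁻³¹) ≈ 2.438×10⁷ m/s.
B = mv/(|q|r) = (9.109×10⁻³¹)(2.438×10⁷)/((1.602×10⁻¹⁹)(1.55×10⁻³)) ≈ 0.0894 T.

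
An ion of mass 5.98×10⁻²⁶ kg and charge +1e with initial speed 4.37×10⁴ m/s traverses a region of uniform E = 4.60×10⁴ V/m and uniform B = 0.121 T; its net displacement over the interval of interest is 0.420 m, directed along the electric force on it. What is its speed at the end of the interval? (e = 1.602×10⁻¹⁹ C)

B does no work; ΔKE = |q|E d.
½mv_f² = ½mv₀² + |q|Ed = ½(5.98×10⁻²⁶)(4.37×10⁴)² + (1.602×10⁻¹⁹)(4.60×10⁴)(0.420) ≈ 5.710×10⁻¹⁷ J + 3.095×10⁻¹⁵ J ≈ 3.152×10⁻¹⁵ J.
v_f = √(2·3.152×10⁻¹⁵/5.98×10⁻²⁶) ≈ 3.25×10⁵ m/s.

v_f ≈ 3.25×10⁵ m/s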